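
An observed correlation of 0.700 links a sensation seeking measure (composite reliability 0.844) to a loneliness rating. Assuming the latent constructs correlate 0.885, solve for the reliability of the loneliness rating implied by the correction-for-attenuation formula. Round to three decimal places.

0.741

r_true = r_obs / √(r_xx · r_yy) ⇒ 0.885 = 0.700 / √(0.844 · r_yy).
√(0.844 · r_yy) = 0.700 / 0.885 = 0.7910; 0.844 · r_yy = 0.6257; r_yy = 0.6257 / 0.844 ≈ 0.741.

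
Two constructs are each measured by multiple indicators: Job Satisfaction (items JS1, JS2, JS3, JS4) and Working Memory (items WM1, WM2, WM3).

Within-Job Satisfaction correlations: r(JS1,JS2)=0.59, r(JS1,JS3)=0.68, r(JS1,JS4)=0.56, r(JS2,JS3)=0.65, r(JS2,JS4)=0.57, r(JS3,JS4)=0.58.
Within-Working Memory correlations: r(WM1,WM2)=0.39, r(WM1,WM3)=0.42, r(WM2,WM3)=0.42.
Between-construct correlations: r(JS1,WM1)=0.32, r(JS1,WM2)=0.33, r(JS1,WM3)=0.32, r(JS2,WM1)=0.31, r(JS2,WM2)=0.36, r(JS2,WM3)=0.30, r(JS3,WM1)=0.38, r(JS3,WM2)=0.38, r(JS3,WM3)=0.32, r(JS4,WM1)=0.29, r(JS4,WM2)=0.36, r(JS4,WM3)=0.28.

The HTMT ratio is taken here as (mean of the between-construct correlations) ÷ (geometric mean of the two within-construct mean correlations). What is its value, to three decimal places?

Mean between = 3.95/12 = 0.3292.
Mean within-JS = 3.63/6 = 0.6050; mean within-WM = 1.23/3 = 0.4100.
Geometric mean = √(0.6050 × 0.4100) = 0.4980.
HTMT = 0.3292 / 0.4980 = 0.661.

0.661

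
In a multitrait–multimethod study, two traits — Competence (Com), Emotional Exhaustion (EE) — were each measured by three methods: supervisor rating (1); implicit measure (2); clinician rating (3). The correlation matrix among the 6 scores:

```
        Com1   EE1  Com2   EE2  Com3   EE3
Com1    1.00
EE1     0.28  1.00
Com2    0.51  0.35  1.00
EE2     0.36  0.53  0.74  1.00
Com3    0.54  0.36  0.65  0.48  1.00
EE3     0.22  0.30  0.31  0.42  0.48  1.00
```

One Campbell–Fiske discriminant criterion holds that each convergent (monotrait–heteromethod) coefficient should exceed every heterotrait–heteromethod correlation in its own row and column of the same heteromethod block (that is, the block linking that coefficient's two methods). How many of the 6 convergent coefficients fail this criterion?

2

Convergent coefficients and their comparison sets:
Com (methods 1·2): 0.51 vs {0.36, 0.35} → pass.
Com (methods 1·3): 0.54 vs {0.22, 0.36} → pass.
Com (methods 2·3): 0.65 vs {0.31, 0.48} → pass.
EE (methods 1·2): 0.53 vs {0.35, 0.36} → pass.
EE (methods 1·3): 0.30 vs {0.36, 0.22} → fail.
EE (methods 2·3): 0.42 vs {0.48, 0.31} → fail.
2 of 6 fail.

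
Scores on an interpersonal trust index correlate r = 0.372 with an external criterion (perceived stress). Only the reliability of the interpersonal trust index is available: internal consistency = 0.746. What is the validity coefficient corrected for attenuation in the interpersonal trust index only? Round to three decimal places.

0.431

Single correction: r_c = r_obs / √r_xx = 0.372 / √0.746 = 0.372 / 0.8637 ≈ 0.431.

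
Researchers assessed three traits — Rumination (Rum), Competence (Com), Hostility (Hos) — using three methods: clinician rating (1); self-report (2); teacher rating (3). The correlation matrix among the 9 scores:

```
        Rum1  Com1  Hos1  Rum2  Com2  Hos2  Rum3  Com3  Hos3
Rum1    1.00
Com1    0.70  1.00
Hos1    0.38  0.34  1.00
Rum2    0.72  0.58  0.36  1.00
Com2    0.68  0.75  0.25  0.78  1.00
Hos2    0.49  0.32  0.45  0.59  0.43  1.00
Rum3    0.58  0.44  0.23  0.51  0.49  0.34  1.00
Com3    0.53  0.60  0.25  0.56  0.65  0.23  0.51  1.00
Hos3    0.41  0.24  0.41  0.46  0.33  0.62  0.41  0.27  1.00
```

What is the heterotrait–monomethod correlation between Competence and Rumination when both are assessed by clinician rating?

Different traits, same method: r(Com1, Rum1) = 0.70.

0.70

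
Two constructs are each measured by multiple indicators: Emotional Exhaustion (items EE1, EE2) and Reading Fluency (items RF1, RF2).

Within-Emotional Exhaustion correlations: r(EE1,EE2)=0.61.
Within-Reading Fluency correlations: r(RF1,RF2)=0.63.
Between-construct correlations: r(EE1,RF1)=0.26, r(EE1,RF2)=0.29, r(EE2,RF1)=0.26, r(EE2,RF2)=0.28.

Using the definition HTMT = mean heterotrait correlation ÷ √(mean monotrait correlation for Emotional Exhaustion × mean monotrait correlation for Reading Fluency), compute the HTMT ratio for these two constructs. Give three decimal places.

Mean between = 1.09/4 = 0.2725.
Mean within-EE = 0.61/1 = 0.6100; mean within-RF = 0.63/1 = 0.6300.
Geometric mean = √(0.6100 × 0.6300) = 0.6199.
HTMT = 0.2725 / 0.6199 = 0.440.

0.440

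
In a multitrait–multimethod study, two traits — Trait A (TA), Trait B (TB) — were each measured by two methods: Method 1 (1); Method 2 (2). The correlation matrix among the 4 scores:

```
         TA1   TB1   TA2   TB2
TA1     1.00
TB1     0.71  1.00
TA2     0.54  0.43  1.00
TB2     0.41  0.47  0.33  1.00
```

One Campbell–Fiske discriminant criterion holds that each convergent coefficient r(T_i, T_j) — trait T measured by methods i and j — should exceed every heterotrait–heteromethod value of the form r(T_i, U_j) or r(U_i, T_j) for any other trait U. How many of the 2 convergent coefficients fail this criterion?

Each convergent coefficient versus the relevant comparison correlations:
TA (methods 1·2): 0.54 vs {0.41, 0.43} → pass.
TB (methods 1·2): 0.47 vs {0.43, 0.41} → pass.
0 of 2 fail.

0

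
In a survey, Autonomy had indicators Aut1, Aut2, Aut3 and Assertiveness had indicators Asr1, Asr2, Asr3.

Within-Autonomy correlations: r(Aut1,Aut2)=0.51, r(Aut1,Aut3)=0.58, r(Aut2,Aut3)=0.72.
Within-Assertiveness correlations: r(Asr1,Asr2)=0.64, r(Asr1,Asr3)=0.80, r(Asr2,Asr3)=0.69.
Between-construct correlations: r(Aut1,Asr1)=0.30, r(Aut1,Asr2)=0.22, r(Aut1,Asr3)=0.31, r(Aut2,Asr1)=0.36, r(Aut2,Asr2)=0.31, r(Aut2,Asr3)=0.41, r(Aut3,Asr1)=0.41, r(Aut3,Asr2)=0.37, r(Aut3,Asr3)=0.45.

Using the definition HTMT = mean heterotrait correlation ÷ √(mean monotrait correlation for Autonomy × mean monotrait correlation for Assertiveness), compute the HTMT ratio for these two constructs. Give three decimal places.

0.533

Mean heterotrait r = 3.14/9 = 0.3489.
Mean within-Aut = 1.81/3 = 0.6033; mean within-Asr = 2.13/3 = 0.7100.
Geometric mean = √(0.6033 × 0.7100) = 0.6545.
HTMT = 0.3489 / 0.6545 = 0.533.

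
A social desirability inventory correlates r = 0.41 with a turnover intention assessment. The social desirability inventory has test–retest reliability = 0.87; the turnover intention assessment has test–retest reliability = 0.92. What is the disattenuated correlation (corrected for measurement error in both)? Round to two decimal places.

0.46

r_true = r_obs / √(r_xx · r_yy) = 0.41 / √(0.87 × 0.92) = 0.41 / √0.8004 = 0.41 / 0.8947 ≈ 0.46.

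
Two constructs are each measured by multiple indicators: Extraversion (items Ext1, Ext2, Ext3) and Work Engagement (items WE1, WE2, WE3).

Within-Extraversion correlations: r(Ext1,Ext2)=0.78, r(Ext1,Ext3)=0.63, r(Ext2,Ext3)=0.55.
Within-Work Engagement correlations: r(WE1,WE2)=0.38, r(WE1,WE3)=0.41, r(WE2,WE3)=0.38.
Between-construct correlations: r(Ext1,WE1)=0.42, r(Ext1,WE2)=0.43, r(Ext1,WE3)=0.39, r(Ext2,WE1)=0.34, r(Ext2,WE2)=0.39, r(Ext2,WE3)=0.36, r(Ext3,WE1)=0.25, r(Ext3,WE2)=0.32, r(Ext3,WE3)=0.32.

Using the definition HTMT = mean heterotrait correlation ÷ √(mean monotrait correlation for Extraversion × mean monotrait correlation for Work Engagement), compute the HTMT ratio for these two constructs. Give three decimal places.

Mean between = 3.22/9 = 0.3578.
Mean within-Ext = 1.96/3 = 0.6533; mean within-WE = 1.17/3 = 0.3900.
Geometric mean = √(0.6533 × 0.3900) = 0.5048.
HTMT = 0.3578 / 0.5048 = 0.709.

0.709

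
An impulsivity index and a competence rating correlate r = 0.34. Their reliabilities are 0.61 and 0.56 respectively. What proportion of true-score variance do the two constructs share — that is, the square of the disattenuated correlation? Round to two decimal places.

0.34

Disattenuated r = 0.34 / √(0.61 × 0.56) = 0.34 / 0.5845 = 0.5817.
Shared true-score variance = 0.5817² = 0.3384 ≈ 0.34.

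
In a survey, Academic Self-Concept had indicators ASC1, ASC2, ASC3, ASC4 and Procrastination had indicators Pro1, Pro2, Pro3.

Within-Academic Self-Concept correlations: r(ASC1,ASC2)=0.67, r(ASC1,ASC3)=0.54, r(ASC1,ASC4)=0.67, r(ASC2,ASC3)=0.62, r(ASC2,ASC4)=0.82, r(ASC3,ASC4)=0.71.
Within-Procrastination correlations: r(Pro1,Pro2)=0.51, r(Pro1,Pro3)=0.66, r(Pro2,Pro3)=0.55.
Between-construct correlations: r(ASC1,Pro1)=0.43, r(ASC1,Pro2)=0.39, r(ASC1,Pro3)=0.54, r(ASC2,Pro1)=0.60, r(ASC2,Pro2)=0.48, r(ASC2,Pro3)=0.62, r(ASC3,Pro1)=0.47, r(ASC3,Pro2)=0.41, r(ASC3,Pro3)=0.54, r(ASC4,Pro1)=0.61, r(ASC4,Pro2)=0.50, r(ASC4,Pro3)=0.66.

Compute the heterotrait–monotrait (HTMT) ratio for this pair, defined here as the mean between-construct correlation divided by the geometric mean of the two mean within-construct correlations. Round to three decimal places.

Mean between = 6.25/12 = 0.5208.
Mean within-ASC = 4.03/6 = 0.6717; mean within-Pro = 1.72/3 = 0.5733.
Geometric mean = √(0.6717 × 0.5733) = 0.6206.
HTMT = 0.5208 / 0.6206 = 0.839.

0.839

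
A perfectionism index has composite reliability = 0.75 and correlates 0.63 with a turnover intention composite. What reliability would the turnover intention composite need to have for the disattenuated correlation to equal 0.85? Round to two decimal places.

r_true = r_obs / √(r_xx · r_yy) ⇒ 0.85 = 0.63 / √(0.75 · r_yy).
√(0.75 · r_yy) = 0.63 / 0.85 = 0.7412; 0.75 · r_yy = 0.5494; r_yy = 0.5494 / 0.75 ≈ 0.73.

0.73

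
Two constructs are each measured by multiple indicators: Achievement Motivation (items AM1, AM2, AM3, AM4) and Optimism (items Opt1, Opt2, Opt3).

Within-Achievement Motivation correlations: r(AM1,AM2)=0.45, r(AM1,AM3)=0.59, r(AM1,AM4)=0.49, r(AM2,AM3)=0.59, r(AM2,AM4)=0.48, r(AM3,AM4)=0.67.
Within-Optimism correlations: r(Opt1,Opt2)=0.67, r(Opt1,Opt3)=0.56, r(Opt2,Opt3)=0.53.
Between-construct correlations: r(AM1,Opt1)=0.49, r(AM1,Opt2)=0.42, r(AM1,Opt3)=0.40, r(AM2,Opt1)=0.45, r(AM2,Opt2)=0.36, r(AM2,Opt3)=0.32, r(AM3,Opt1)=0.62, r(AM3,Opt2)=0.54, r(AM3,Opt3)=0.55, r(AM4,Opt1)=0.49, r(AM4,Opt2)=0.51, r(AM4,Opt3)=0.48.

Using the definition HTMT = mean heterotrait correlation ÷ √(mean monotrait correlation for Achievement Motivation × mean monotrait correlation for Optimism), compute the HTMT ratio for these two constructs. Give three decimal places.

Mean between = 5.63/12 = 0.4692.
Mean within-AM = 3.27/6 = 0.5450; mean within-Opt = 1.76/3 = 0.5867.
Geometric mean = √(0.5450 × 0.5867) = 0.5655.
HTMT = 0.4692 / 0.5655 = 0.830.

0.830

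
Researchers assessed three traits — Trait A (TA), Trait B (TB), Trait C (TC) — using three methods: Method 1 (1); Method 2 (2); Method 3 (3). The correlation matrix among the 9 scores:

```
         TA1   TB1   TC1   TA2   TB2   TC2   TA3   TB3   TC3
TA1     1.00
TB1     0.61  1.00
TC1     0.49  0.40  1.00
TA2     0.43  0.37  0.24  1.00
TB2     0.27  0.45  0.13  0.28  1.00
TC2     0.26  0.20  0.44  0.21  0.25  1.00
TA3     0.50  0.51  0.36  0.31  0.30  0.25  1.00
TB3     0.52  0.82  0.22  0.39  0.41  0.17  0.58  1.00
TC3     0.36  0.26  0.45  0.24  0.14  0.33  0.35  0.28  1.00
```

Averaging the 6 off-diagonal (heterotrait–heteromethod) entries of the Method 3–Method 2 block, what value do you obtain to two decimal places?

HTHM values (method 3 × method 2): 0.30, 0.25, 0.39, 0.17, 0.24, 0.14; mean = 1.49/6 = 0.25.

0.25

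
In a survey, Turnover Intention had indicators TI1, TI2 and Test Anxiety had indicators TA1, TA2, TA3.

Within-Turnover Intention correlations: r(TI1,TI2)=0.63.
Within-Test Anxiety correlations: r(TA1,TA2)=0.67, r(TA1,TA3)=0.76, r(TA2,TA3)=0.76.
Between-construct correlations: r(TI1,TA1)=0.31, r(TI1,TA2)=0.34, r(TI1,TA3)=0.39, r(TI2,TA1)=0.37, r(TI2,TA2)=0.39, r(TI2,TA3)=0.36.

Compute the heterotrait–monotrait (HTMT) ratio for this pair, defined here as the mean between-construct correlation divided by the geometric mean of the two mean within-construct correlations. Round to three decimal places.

0.531

Mean heterotrait r = 2.16/6 = 0.3600.
Mean within-TI = 0.63/1 = 0.6300; mean within-TA = 2.19/3 = 0.7300.
Geometric mean = √(0.6300 × 0.7300) = 0.6782.
HTMT = 0.3600 / 0.6782 = 0.531.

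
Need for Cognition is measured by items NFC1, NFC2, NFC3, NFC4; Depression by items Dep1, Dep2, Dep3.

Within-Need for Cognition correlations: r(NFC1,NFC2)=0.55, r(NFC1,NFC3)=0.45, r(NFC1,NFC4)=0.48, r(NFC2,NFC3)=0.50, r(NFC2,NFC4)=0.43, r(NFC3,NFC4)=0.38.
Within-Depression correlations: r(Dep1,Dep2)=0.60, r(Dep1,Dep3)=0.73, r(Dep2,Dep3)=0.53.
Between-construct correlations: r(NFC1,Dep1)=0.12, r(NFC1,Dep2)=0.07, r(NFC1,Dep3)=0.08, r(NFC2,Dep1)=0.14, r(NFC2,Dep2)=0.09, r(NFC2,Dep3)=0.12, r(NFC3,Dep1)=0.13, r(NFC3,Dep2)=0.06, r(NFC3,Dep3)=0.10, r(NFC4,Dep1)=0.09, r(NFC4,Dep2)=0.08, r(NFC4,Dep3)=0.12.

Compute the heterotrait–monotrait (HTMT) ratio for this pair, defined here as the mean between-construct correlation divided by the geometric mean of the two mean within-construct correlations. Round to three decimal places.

0.186

Mean heterotrait r = 1.20/12 = 0.1000.
Mean within-NFC = 2.79/6 = 0.4650; mean within-Dep = 1.86/3 = 0.6200.
Geometric mean = √(0.4650 × 0.6200) = 0.5369.
HTMT = 0.1000 / 0.5369 = 0.186.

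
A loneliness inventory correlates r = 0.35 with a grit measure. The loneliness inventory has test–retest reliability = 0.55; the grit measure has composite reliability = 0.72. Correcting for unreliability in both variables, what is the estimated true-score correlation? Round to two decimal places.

r_true = r_obs / √(r_xx · r_yy) = 0.35 / √(0.55 × 0.72) = 0.35 / √0.3960 = 0.35 / 0.6293 ≈ 0.56.

0.56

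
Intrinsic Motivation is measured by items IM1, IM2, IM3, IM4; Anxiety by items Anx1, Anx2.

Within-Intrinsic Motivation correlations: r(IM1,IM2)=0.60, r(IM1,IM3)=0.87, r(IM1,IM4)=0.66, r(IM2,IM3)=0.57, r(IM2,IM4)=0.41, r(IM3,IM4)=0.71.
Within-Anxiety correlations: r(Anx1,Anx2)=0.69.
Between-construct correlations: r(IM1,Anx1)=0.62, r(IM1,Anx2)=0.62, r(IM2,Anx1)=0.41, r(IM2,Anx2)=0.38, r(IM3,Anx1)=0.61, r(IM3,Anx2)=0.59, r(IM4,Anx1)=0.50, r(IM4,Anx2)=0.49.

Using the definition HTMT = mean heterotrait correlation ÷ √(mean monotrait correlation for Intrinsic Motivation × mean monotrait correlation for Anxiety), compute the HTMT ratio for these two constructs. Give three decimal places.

Between-construct mean = 4.22/8 = 0.5275.
Mean within-IM = 3.82/6 = 0.6367; mean within-Anx = 0.69/1 = 0.6900.
Geometric mean = √(0.6367 × 0.6900) = 0.6628.
HTMT = 0.5275 / 0.6628 = 0.796.

0.796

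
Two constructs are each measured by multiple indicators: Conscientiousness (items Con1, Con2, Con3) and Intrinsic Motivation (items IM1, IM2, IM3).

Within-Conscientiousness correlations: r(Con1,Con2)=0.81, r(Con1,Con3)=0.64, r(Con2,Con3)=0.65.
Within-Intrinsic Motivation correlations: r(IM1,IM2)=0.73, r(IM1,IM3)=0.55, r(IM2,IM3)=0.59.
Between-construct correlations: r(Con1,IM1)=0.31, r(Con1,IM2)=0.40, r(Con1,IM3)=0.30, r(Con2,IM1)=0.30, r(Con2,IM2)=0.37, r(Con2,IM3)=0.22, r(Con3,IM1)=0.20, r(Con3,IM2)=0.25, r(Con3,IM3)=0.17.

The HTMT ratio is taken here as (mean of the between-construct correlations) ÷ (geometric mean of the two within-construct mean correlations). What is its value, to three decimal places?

0.424

Mean between = 2.52/9 = 0.2800.
Mean within-Con = 2.10/3 = 0.7000; mean within-IM = 1.87/3 = 0.6233.
Geometric mean = √(0.7000 × 0.6233) = 0.6605.
HTMT = 0.2800 / 0.6605 = 0.424.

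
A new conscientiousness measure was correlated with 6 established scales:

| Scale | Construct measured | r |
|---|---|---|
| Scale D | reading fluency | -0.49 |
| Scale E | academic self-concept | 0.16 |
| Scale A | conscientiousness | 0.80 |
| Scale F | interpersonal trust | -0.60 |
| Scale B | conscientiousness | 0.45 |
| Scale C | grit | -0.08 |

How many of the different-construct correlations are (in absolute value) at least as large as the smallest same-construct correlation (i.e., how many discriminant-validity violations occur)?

Convergent (same construct = conscientiousness): Scale A, Scale B.
Smallest convergent = 0.45. Discriminant |r|: 0.49, 0.16, 0.60, 0.08; count ≥ 0.45 → 2.

2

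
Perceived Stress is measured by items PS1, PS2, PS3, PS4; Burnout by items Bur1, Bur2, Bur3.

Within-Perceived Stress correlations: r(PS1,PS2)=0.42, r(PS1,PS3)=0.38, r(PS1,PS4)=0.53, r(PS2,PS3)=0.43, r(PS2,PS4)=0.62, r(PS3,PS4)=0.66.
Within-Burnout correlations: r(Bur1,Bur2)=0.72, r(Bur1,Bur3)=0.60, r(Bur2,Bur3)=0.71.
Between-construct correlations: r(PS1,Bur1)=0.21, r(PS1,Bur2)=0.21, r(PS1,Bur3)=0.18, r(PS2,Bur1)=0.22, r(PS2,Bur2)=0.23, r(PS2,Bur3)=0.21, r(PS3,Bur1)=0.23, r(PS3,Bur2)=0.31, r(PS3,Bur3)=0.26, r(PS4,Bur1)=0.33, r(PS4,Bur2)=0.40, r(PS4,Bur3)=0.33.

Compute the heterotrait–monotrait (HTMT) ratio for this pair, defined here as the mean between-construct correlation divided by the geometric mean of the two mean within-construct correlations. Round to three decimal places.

0.444

Mean between = 3.12/12 = 0.2600.
Mean within-PS = 3.04/6 = 0.5067; mean within-Bur = 2.03/3 = 0.6767.
Geometric mean = √(0.5067 × 0.6767) = 0.5856.
HTMT = 0.2600 / 0.5856 = 0.444.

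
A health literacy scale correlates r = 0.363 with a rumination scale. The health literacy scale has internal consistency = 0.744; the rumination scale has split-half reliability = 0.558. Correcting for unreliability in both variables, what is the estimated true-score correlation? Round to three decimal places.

r_true = r_obs / √(r_xx · r_yy) = 0.363 / √(0.744 × 0.558) = 0.363 / √0.415152 = 0.363 / 0.6443 ≈ 0.563.

0.563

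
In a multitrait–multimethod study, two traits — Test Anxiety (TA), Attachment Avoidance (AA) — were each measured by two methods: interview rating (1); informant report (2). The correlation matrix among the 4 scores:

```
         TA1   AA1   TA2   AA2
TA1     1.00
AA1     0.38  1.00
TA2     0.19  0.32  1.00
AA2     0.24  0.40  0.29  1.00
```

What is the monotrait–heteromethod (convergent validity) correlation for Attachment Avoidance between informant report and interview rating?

Same trait (AA), different methods: r(AA2, AA1) = 0.40.

0.40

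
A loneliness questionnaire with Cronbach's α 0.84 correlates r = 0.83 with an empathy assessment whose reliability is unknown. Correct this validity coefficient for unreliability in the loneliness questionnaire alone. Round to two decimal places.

Single correction: r_c = r_obs / √r_xx = 0.83 / √0.84 = 0.83 / 0.9165 ≈ 0.91.

0.91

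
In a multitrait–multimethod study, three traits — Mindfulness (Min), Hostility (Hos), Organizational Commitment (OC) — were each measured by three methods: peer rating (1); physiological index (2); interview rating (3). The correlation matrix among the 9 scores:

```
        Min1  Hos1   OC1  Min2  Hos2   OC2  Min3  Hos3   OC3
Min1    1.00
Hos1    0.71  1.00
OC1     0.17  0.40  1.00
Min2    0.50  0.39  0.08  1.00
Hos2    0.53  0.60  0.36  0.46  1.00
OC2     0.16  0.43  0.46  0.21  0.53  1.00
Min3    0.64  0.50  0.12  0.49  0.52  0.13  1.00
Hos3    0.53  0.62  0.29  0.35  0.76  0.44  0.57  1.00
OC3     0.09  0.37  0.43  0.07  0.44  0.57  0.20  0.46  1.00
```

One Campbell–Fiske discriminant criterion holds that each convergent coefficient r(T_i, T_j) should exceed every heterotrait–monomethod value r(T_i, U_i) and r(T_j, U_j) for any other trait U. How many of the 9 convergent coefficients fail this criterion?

7

Checking each validity diagonal entry against its comparison values:
Min (methods 1·2): 0.50 vs {0.71, 0.46, 0.17, 0.21} → fail.
Min (methods 1·3): 0.64 vs {0.71, 0.57, 0.17, 0.20} → fail.
Min (methods 2·3): 0.49 vs {0.46, 0.57, 0.21, 0.20} → fail.
Hos (methods 1·2): 0.60 vs {0.71, 0.46, 0.40, 0.53} → fail.
Hos (methods 1·3): 0.62 vs {0.71, 0.57, 0.40, 0.46} → fail.
Hos (methods 2·3): 0.76 vs {0.46, 0.57, 0.53, 0.46} → pass.
OC (methods 1·2): 0.46 vs {0.17, 0.21, 0.40, 0.53} → fail.
OC (methods 1·3): 0.43 vs {0.17, 0.20, 0.40, 0.46} → fail.
OC (methods 2·3): 0.57 vs {0.21, 0.20, 0.53, 0.46} → pass.
7 of 9 fail.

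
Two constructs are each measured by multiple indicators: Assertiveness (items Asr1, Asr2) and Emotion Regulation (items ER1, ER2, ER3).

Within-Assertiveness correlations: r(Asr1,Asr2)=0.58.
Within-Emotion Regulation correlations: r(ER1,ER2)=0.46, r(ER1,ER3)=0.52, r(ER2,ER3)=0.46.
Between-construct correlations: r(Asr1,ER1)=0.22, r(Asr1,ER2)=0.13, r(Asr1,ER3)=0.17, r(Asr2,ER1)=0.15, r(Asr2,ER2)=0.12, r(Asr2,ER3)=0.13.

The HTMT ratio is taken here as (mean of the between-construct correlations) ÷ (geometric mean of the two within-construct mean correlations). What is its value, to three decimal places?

Mean heterotrait r = 0.92/6 = 0.1533.
Mean within-Asr = 0.58/1 = 0.5800; mean within-ER = 1.44/3 = 0.4800.
Geometric mean = √(0.5800 × 0.4800) = 0.5276.
HTMT = 0.1533 / 0.5276 = 0.291.

0.291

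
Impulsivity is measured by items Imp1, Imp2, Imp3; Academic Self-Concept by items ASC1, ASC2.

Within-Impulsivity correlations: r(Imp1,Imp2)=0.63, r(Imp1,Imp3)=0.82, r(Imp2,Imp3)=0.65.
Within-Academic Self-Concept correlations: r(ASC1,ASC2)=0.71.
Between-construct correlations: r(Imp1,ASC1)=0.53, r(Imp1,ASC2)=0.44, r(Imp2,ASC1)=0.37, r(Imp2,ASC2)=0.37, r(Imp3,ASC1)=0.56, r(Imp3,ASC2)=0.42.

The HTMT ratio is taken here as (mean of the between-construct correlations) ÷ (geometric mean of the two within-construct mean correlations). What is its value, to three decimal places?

Mean heterotrait r = 2.69/6 = 0.4483.
Mean within-Imp = 2.10/3 = 0.7000; mean within-ASC = 0.71/1 = 0.7100.
Geometric mean = √(0.7000 × 0.7100) = 0.7050.
HTMT = 0.4483 / 0.7050 = 0.636.

0.636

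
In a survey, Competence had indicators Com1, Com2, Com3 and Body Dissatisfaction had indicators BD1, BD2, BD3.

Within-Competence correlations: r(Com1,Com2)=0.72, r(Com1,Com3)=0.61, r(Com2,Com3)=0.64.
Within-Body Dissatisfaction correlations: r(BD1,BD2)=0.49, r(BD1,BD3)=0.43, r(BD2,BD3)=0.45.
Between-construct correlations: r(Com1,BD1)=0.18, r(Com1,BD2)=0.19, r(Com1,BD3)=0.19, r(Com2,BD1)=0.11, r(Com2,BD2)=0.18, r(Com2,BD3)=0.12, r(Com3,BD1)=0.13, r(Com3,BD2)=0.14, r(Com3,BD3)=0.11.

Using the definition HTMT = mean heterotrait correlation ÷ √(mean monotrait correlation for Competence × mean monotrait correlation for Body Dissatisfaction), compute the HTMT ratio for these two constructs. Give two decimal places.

Between-construct mean = 1.35/9 = 0.1500.
Mean within-Com = 1.97/3 = 0.6567; mean within-BD = 1.37/3 = 0.4567.
Geometric mean = √(0.6567 × 0.4567) = 0.5476.
HTMT = 0.1500 / 0.5476 = 0.27.

0.27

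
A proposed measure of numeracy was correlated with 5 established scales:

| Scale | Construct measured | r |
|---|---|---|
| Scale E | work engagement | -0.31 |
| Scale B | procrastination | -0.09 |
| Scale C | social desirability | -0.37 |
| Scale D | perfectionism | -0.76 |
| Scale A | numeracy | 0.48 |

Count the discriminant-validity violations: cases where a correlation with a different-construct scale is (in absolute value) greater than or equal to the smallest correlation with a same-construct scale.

Convergent (same construct = numeracy): Scale A.
Smallest convergent = 0.48. Discriminant |r|: 0.31, 0.09, 0.37, 0.76; count ≥ 0.48 → 1.

1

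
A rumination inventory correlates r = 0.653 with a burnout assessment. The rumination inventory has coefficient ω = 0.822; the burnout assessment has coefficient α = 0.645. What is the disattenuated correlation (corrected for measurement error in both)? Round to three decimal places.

0.897

r_true = r_obs / √(r_xx · r_yy) = 0.653 / √(0.822 × 0.645) = 0.653 / √0.530190 = 0.653 / 0.7281 ≈ 0.897.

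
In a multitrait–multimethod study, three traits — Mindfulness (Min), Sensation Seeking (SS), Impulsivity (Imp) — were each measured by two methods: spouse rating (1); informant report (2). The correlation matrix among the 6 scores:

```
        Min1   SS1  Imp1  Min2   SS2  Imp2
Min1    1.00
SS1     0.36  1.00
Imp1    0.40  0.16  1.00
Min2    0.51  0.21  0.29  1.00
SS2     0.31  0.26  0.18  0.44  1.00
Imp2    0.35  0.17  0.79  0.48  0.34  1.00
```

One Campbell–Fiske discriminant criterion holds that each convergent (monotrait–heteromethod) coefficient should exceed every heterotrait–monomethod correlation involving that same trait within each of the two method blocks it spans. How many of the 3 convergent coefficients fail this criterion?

1

Checking each validity diagonal entry against its comparison values:
Min (methods 1·2): 0.51 vs {0.36, 0.44, 0.40, 0.48} → pass.
SS (methods 1·2): 0.26 vs {0.36, 0.44, 0.16, 0.34} → fail.
Imp (methods 1·2): 0.79 vs {0.40, 0.48, 0.16, 0.34} → pass.
1 of 3 fail.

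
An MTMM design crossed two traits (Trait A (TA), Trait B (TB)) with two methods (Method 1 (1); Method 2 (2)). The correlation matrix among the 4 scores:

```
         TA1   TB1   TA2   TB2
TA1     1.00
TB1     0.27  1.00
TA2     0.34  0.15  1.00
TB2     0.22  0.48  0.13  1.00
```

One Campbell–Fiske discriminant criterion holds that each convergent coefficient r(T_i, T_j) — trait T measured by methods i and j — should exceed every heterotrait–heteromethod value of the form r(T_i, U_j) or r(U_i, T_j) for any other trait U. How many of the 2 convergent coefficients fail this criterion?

Convergent coefficients and their comparison sets:
TA (methods 1·2): 0.34 vs {0.22, 0.15} → pass.
TB (methods 1·2): 0.48 vs {0.15, 0.22} → pass.
0 of 2 fail.

0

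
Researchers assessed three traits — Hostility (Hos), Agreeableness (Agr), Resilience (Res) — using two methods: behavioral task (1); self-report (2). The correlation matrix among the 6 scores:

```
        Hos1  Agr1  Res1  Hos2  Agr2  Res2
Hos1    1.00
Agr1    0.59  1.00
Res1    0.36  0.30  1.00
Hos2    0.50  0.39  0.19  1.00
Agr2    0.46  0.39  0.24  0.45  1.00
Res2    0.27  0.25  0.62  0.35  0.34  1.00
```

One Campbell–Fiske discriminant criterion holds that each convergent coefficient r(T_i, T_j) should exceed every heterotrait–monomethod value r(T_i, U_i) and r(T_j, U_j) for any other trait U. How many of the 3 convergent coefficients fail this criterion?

Each convergent coefficient versus the relevant comparison correlations:
Hos (methods 1·2): 0.50 vs {0.59, 0.45, 0.36, 0.35} → fail.
Agr (methods 1·2): 0.39 vs {0.59, 0.45, 0.30, 0.34} → fail.
Res (methods 1·2): 0.62 vs {0.36, 0.35, 0.30, 0.34} → pass.
2 of 3 fail.

2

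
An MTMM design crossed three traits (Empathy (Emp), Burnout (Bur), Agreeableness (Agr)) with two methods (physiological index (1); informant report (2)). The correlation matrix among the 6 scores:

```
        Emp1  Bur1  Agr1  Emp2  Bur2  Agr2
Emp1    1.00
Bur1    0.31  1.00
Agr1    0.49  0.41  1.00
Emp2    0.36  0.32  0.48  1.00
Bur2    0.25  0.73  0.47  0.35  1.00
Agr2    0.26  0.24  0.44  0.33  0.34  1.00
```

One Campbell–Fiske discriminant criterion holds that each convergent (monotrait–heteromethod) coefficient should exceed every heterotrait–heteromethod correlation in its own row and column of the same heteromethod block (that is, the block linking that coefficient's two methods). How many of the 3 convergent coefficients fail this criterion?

Checking each validity diagonal entry against its comparison values:
Emp (methods 1·2): 0.36 vs {0.25, 0.32, 0.26, 0.48} → fail.
Bur (methods 1·2): 0.73 vs {0.32, 0.25, 0.24, 0.47} → pass.
Agr (methods 1·2): 0.44 vs {0.48, 0.26, 0.47, 0.24} → fail.
2 of 3 fail.

2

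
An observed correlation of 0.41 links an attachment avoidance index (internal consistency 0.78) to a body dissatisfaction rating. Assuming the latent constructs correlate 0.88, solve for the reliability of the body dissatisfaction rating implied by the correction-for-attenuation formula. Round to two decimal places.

0.28

r_true = r_obs / √(r_xx · r_yy) ⇒ 0.88 = 0.41 / √(0.78 · r_yy).
√(0.78 · r_yy) = 0.41 / 0.88 = 0.4659; 0.78 · r_yy = 0.2171; r_yy = 0.2171 / 0.78 ≈ 0.28.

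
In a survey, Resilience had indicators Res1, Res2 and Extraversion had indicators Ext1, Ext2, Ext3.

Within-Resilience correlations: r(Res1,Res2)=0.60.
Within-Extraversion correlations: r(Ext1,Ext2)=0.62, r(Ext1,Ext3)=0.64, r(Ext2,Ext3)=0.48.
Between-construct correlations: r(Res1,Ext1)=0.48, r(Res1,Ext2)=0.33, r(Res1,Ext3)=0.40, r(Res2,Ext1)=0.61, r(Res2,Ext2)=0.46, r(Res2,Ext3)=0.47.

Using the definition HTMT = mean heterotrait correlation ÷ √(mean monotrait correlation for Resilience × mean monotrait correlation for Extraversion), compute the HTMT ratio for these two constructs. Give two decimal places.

0.78

Between-construct mean = 2.75/6 = 0.4583.
Mean within-Res = 0.60/1 = 0.6000; mean within-Ext = 1.74/3 = 0.5800.
Geometric mean = √(0.6000 × 0.5800) = 0.5899.
HTMT = 0.4583 / 0.5899 = 0.78.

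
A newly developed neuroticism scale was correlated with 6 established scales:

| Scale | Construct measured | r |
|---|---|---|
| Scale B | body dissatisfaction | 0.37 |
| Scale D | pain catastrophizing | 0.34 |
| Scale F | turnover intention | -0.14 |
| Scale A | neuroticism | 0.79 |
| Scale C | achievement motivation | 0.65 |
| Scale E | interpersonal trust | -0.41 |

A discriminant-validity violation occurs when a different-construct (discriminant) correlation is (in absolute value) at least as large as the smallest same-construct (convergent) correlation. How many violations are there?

Convergent (same construct = neuroticism): Scale A.
Smallest convergent = 0.79. Discriminant |r|: 0.37, 0.34, 0.14, 0.65, 0.41; count ≥ 0.79 → 0.

0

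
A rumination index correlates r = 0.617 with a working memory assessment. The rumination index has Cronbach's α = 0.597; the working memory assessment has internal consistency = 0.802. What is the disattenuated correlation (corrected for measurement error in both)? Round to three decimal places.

0.892

r_true = r_obs / √(r_xx · r_yy) = 0.617 / √(0.597 × 0.802) = 0.617 / √0.478794 = 0.617 / 0.6919 ≈ 0.892.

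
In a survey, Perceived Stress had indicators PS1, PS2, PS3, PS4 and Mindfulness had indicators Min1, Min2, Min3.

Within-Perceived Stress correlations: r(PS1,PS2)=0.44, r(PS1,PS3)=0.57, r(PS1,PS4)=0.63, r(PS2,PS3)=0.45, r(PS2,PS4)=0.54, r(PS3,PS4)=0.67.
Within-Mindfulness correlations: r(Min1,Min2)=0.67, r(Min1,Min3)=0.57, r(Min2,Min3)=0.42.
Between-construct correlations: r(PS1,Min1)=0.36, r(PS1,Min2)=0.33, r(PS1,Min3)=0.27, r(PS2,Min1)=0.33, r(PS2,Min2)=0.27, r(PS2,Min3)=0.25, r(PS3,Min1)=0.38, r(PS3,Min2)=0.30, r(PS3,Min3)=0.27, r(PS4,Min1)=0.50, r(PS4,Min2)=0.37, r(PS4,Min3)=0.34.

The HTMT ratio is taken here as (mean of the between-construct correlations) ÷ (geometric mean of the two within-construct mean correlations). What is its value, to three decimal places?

Mean heterotrait r = 3.97/12 = 0.3308.
Mean within-PS = 3.30/6 = 0.5500; mean within-Min = 1.66/3 = 0.5533.
Geometric mean = √(0.5500 × 0.5533) = 0.5516.
HTMT = 0.3308 / 0.5516 = 0.600.

0.600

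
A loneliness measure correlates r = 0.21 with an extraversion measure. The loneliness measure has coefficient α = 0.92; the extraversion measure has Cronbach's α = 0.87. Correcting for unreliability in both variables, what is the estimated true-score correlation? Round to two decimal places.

0.23

r_true = r_obs / √(r_xx · r_yy) = 0.21 / √(0.92 × 0.87) = 0.21 / √0.8004 = 0.21 / 0.8947 ≈ 0.23.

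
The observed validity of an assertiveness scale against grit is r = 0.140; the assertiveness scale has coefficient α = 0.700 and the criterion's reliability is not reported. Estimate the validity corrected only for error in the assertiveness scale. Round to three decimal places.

Single correction: r_c = r_obs / √r_xx = 0.140 / √0.700 = 0.140 / 0.8367 ≈ 0.167.

0.167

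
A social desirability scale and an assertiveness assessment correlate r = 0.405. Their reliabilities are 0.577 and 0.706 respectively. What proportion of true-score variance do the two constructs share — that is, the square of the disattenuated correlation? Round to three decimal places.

0.403

Disattenuated r = 0.405 / √(0.577 × 0.706) = 0.405 / 0.6382 = 0.6346.
Shared true-score variance = 0.6346² = 0.4027 ≈ 0.403.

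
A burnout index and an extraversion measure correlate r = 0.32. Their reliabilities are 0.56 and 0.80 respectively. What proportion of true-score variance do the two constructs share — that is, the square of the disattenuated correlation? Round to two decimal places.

0.23

Disattenuated r = 0.32 / √(0.56 × 0.80) = 0.32 / 0.6693 = 0.4781.
Shared true-score variance = 0.4781² = 0.2286 ≈ 0.23.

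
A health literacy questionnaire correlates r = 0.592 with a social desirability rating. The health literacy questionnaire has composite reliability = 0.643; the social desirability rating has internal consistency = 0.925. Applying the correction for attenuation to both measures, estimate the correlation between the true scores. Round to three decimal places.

0.768

r_true = r_obs / √(r_xx · r_yy) = 0.592 / √(0.643 × 0.925) = 0.592 / √0.594775 = 0.592 / 0.7712 ≈ 0.768.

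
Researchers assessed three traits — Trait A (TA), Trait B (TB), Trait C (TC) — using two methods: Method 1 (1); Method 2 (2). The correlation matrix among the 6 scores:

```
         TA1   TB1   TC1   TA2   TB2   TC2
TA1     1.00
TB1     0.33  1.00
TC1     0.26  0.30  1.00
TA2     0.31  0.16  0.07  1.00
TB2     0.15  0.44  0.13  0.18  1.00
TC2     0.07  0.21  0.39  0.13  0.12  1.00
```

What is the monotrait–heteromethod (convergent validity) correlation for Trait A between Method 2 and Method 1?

Same trait (TA), different methods: r(TA2, TA1) = 0.31.

0.31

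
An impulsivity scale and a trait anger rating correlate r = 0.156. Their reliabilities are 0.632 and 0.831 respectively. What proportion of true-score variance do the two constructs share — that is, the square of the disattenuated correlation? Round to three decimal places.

0.046

Disattenuated r = 0.156 / √(0.632 × 0.831) = 0.156 / 0.7247 = 0.2153.
Shared true-score variance = 0.2153² = 0.0464 ≈ 0.046.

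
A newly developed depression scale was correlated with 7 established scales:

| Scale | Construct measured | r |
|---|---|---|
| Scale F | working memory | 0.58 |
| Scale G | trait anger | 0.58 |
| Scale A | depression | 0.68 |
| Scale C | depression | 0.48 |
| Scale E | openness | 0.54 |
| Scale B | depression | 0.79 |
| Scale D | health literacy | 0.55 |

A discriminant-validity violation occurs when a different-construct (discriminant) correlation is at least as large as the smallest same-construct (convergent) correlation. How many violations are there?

Convergent (same construct = depression): Scale A, Scale C, Scale B.
Smallest convergent = 0.48. Discriminant values: 0.58, 0.58, 0.54, 0.55; count ≥ 0.48 → 4.

4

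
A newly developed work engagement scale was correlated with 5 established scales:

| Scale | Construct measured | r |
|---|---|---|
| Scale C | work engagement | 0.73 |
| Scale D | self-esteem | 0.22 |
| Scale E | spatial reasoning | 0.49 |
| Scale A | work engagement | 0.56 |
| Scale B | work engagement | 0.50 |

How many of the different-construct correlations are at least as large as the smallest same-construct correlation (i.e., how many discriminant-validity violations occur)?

0

Convergent (same construct = work engagement): Scale C, Scale A, Scale B.
Smallest convergent = 0.50. Discriminant values: 0.22, 0.49; count ≥ 0.50 → 0.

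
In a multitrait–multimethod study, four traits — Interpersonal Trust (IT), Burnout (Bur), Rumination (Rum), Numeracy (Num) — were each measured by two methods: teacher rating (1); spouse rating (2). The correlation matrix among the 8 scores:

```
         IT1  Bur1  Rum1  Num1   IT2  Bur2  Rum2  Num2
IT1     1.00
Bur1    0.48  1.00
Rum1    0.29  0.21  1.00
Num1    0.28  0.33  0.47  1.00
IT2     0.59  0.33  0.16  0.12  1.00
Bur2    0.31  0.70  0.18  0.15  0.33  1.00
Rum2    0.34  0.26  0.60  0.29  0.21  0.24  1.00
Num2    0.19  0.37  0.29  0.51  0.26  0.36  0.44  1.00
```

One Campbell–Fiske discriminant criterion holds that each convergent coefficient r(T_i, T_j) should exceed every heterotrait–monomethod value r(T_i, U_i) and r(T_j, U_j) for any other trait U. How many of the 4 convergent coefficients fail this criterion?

0

Checking each validity diagonal entry against its comparison values:
IT (methods 1·2): 0.59 vs {0.48, 0.33, 0.29, 0.21, 0.28, 0.26} → pass.
Bur (methods 1·2): 0.70 vs {0.48, 0.33, 0.21, 0.24, 0.33, 0.36} → pass.
Rum (methods 1·2): 0.60 vs {0.29, 0.21, 0.21, 0.24, 0.47, 0.44} → pass.
Num (methods 1·2): 0.51 vs {0.28, 0.26, 0.33, 0.36, 0.47, 0.44} → pass.
0 of 4 fail.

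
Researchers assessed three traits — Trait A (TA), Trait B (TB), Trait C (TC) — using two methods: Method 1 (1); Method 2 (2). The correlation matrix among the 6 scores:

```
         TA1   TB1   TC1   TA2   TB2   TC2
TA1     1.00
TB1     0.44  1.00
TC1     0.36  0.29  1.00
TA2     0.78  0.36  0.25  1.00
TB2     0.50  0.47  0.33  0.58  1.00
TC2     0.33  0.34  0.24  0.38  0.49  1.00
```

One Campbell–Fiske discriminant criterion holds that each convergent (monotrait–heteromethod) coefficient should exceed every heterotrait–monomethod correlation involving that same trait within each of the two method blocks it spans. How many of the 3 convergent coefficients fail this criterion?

Checking each validity diagonal entry against its comparison values:
TA (methods 1·2): 0.78 vs {0.44, 0.58, 0.36, 0.38} → pass.
TB (methods 1·2): 0.47 vs {0.44, 0.58, 0.29, 0.49} → fail.
TC (methods 1·2): 0.24 vs {0.36, 0.38, 0.29, 0.49} → fail.
2 of 3 fail.

2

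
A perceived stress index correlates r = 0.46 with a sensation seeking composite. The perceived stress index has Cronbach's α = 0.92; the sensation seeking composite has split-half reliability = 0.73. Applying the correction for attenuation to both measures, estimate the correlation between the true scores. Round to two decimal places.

0.56

r_true = r_obs / √(r_xx · r_yy) = 0.46 / √(0.92 × 0.73) = 0.46 / √0.6716 = 0.46 / 0.8195 ≈ 0.56.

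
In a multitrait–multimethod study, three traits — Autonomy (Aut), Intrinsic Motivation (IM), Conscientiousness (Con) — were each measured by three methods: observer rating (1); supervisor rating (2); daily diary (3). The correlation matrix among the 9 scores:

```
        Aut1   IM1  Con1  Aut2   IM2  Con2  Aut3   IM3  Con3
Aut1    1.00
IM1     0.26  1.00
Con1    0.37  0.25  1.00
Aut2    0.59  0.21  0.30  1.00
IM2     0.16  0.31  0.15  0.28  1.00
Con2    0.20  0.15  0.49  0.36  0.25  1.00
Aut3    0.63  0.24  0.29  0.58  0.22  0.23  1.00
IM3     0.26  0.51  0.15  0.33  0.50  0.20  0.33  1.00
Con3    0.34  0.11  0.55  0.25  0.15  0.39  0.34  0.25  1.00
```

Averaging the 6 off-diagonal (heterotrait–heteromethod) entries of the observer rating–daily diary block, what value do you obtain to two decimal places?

0.23

HTHM values (method 1 × method 3): 0.26, 0.34, 0.24, 0.11, 0.29, 0.15; mean = 1.39/6 = 0.23.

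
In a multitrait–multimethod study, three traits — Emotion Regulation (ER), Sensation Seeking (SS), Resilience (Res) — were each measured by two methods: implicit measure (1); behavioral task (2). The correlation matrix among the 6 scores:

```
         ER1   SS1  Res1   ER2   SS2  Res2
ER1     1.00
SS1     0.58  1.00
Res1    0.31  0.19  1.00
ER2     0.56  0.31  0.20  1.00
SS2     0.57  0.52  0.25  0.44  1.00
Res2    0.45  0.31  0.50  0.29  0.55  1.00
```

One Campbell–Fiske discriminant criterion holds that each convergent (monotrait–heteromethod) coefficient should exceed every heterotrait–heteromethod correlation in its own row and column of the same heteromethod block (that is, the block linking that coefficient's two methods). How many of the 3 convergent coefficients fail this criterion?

Each convergent coefficient versus the relevant comparison correlations:
ER (methods 1·2): 0.56 vs {0.57, 0.31, 0.45, 0.20} → fail.
SS (methods 1·2): 0.52 vs {0.31, 0.57, 0.31, 0.25} → fail.
Res (methods 1·2): 0.50 vs {0.20, 0.45, 0.25, 0.31} → pass.
2 of 3 fail.

2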